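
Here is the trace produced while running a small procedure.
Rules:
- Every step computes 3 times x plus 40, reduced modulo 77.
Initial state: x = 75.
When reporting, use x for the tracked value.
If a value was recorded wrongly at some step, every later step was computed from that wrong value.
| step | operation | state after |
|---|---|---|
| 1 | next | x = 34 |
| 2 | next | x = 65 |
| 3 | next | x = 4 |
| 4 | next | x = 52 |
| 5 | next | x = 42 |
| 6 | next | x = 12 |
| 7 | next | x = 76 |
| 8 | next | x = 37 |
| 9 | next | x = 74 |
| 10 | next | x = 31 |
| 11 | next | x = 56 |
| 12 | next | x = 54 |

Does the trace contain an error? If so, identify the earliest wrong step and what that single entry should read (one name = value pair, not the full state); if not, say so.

no error

Recomputing the run from the initial state:
step 1: x = 34
step 2: x = 65
step 3: x = 4
step 4: x = 52
step 5: x = 42
step 6: x = 12
step 7: x = 76
step 8: x = 37
step 9: x = 74
step 10: x = 31
step 11: x = 56
step 12: x = 54
This matches the trace at every step.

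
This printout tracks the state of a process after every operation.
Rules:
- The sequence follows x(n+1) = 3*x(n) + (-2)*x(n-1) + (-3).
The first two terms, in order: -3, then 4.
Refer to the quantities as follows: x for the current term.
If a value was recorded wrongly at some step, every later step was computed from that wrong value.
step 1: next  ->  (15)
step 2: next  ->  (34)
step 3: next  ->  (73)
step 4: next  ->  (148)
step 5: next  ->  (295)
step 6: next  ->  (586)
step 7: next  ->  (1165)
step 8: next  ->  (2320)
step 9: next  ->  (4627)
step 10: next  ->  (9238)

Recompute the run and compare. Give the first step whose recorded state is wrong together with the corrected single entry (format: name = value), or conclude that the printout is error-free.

Recomputing the run from the initial state:
step 1: x = 15
step 2: x = 34
step 3: x = 69
step 4: x = 136
step 5: x = 267
step 6: x = 526
step 7: x = 1041
step 8: x = 2068
step 9: x = 4119
step 10: x = 8218
The first disagreement with the printout is at step 3, where the value should be x = 69.

step 3, x = 69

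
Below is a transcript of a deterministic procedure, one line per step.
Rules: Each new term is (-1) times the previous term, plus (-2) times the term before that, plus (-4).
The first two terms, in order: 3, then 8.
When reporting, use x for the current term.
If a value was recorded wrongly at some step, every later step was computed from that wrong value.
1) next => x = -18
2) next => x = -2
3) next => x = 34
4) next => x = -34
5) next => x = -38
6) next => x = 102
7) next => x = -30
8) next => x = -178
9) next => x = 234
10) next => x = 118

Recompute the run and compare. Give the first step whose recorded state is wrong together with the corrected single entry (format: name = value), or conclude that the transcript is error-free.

Recomputing the run from the initial state:
step 1: x = -18
step 2: x = -2
step 3: x = 34
step 4: x = -34
step 5: x = -38
step 6: x = 102
step 7: x = -30
step 8: x = -178
step 9: x = 234
step 10: x = 118
This matches the transcript at every step.

no error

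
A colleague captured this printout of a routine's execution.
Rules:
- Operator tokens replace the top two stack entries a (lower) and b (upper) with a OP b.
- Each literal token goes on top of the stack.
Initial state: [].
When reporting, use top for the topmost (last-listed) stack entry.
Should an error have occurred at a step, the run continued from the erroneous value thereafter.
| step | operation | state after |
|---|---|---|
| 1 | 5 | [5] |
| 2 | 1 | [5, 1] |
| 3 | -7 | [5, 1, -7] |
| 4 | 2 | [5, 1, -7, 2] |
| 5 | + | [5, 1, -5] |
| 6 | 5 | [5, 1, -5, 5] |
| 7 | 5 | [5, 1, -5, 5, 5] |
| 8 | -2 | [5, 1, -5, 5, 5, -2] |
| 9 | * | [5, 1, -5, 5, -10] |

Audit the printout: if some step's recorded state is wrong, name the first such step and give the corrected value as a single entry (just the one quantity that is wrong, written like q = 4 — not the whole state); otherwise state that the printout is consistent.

no error

1. push 5: top = 5 (exactly as logged)
2. push 1: top = 1 (consistent with the printout)
3. push -7: top = -7 (in agreement)
4. push 2: top = 2 (no discrepancy)
5. -7 + 2 = -5 (matches)
6. push 5: top = 5 (checks out)
7. push 5: top = 5 (verified)
8. push -2: top = -2 (no discrepancy)
9. 5 * -2 = -10 (agrees with the printout)
All steps check out; nothing to correct.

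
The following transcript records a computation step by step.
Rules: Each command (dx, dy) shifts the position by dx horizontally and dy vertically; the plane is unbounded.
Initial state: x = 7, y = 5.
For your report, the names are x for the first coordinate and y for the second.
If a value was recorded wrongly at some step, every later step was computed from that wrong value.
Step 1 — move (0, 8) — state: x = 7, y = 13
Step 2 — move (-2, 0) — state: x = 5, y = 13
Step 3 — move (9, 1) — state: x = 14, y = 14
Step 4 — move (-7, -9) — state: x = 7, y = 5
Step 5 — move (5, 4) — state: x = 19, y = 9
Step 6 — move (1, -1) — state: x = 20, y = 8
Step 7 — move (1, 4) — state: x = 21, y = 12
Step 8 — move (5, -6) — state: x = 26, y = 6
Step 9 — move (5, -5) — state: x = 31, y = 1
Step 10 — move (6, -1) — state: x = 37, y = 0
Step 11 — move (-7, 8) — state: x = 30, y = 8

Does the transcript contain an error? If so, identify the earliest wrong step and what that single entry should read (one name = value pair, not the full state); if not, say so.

step 1: x = 7 + (0) = 7, y = 5 + (8) = 13 -> checks out
step 2: x = 7 + (-2) = 5, y = 13 + (0) = 13 -> no discrepancy
step 3: x = 5 + (9) = 14, y = 13 + (1) = 14 -> in agreement
step 4: x = 14 + (-7) = 7, y = 14 + (-9) = 5 -> same as recorded
step 5: x = 7 + (5) = 12, y = 5 + (4) = 9 -> this is not what the transcript shows
Conclusion: step 5 carries the first error; the entry should be x = 12.

step 5, x = 12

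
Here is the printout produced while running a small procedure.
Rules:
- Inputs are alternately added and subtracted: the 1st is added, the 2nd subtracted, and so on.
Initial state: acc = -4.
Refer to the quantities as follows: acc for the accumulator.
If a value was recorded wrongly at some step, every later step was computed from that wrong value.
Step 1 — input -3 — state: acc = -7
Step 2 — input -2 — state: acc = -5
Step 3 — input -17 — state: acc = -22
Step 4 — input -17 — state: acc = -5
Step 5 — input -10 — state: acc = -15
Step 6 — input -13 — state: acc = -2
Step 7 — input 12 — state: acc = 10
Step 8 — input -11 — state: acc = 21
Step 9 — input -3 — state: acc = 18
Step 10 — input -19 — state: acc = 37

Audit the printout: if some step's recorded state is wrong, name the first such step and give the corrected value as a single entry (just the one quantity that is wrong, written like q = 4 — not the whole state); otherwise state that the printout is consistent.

Step 1: acc = -4 + -3 = -7 — confirmed correct.
Step 2: acc = -7 - -2 = -5 — matches.
Step 3: acc = -5 + -17 = -22 — confirmed correct.
Step 4: acc = -22 - -17 = -5 — no discrepancy.
Step 5: acc = -5 + -10 = -15 — verified.
Step 6: acc = -15 - -13 = -2 — agrees with the printout.
Step 7: acc = -2 + 12 = 10 — exactly as logged.
Step 8: acc = 10 - -11 = 21 — matches.
Step 9: acc = 21 + -3 = 18 — in agreement.
Step 10: acc = 18 - -19 = 37 — exactly as logged.
Nothing is out of place; the run is error-free.

no error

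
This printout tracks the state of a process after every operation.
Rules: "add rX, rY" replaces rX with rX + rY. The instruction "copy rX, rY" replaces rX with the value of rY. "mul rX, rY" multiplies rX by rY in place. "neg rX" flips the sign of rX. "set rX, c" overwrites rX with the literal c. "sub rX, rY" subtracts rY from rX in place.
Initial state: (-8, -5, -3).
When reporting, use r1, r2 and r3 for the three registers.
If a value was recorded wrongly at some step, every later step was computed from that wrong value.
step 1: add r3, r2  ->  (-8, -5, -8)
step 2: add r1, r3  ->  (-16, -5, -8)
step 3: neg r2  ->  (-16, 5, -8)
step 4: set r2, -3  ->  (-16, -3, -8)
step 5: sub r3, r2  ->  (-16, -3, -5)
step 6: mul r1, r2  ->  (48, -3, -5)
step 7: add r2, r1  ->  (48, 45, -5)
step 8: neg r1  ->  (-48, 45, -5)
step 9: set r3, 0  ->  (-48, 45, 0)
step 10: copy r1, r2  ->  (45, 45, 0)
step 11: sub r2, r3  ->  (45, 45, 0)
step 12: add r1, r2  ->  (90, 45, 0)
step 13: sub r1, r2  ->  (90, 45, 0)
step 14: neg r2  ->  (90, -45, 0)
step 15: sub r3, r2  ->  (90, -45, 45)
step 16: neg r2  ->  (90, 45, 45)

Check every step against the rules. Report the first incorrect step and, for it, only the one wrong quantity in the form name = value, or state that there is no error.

1. r3 = -3 + -5 = -8 (exactly as logged)
2. r1 = -8 + -8 = -16 (no discrepancy)
3. r2 = -(-5) = 5 (verified)
4. r2 = -3 (matches)
5. r3 = -8 - -3 = -5 (confirmed correct)
6. r1 = -16 * -3 = 48 (confirmed correct)
7. r2 = -3 + 48 = 45 (checks out)
8. r1 = -(48) = -48 (confirmed correct)
9. r3 = 0 (consistent with the printout)
10. r1 = 45 (verified)
11. r2 = 45 - 0 = 45 (verified)
12. r1 = 45 + 45 = 90 (consistent with the printout)
13. r1 = 90 - 45 = 45 (this is not what the printout shows)
Conclusion: step 13 carries the first error; the entry should be r1 = 45.

step 13, r1 = 45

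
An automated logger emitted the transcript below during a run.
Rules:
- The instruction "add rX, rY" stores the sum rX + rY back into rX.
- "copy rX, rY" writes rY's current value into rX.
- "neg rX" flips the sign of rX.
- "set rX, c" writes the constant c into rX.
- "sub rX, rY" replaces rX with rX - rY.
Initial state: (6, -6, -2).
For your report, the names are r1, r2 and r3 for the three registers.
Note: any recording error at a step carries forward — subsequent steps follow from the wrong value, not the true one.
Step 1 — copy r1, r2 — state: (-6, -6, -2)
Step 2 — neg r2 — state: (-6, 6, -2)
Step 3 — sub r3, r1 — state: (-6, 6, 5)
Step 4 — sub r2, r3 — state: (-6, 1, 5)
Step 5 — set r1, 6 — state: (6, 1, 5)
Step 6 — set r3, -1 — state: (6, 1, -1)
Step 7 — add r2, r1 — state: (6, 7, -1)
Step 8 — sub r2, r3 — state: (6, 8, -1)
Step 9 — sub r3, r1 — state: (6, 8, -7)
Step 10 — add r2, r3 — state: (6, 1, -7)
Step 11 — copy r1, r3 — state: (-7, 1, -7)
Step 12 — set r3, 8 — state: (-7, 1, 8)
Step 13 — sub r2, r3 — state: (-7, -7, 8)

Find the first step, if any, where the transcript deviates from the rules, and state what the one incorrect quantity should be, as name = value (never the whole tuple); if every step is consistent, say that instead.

step 3, r3 = 4

1. r1 = -6 (agrees with the transcript)
2. r2 = -(-6) = 6 (checks out)
3. r3 = -2 - -6 = 4 (the transcript disagrees here)
So the first discrepancy is step 3, where the right value is r3 = 4.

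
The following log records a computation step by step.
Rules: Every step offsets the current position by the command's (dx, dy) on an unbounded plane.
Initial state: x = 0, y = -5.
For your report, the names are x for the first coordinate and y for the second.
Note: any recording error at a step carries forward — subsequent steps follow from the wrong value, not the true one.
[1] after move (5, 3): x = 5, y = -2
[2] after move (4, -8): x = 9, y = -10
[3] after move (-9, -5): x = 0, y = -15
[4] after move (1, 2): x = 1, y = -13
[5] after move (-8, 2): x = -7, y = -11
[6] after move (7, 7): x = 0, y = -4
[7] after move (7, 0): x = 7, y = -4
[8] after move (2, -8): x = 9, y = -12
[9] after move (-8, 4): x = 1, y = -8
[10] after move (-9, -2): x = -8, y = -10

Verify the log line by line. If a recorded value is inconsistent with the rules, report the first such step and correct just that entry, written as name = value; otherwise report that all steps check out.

no error

Recomputing the run from the initial state:
step 1: x = 5, y = -2
step 2: x = 9, y = -10
step 3: x = 0, y = -15
step 4: x = 1, y = -13
step 5: x = -7, y = -11
step 6: x = 0, y = -4
step 7: x = 7, y = -4
step 8: x = 9, y = -12
step 9: x = 1, y = -8
step 10: x = -8, y = -10
This matches the log at every step.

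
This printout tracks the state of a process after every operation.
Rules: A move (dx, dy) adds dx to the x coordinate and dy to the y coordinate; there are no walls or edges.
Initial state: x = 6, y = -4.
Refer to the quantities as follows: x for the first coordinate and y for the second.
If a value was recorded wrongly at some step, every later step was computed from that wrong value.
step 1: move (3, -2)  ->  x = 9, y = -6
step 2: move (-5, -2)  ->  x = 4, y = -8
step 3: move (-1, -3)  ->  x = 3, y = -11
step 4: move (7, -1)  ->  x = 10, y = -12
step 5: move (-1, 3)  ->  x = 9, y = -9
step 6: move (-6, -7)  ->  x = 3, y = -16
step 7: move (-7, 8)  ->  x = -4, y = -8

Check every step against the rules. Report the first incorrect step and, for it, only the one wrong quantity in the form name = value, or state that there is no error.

1. x = 6 + (3) = 9, y = -4 + (-2) = -6 (checks out)
2. x = 9 + (-5) = 4, y = -6 + (-2) = -8 (consistent with the printout)
3. x = 4 + (-1) = 3, y = -8 + (-3) = -11 (verified)
4. x = 3 + (7) = 10, y = -11 + (-1) = -12 (in agreement)
5. x = 10 + (-1) = 9, y = -12 + (3) = -9 (same as recorded)
6. x = 9 + (-6) = 3, y = -9 + (-7) = -16 (matches)
7. x = 3 + (-7) = -4, y = -16 + (8) = -8 (no discrepancy)
The whole run recomputes cleanly — no discrepancies.

no error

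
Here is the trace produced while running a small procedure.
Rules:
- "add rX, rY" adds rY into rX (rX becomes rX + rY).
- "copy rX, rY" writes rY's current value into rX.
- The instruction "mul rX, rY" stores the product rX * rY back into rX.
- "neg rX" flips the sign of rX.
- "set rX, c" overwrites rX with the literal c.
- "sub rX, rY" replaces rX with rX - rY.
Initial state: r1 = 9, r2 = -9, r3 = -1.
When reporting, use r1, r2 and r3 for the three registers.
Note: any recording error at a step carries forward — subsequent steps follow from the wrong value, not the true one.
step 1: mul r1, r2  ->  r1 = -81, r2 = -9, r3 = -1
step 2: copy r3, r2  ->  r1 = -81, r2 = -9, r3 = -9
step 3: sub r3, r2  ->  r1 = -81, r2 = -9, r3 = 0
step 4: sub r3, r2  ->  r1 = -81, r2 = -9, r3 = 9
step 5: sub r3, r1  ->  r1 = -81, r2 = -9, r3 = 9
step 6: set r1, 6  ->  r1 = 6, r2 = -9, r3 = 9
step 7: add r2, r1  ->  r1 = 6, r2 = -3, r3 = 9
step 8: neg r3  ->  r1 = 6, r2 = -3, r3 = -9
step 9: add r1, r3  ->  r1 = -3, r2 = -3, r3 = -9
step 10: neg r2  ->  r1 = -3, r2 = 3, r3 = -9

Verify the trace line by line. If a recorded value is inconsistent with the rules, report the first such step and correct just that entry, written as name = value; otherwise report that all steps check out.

Step 1: r1 = 9 * -9 = -81 — exactly as logged.
Step 2: r3 = -9 — agrees with the trace.
Step 3: r3 = -9 - -9 = 0 — matches.
Step 4: r3 = 0 - -9 = 9 — checks out.
Step 5: r3 = 9 - -81 = 90 — the trace disagrees here.
So the first discrepancy is step 5, where the right value is r3 = 90.

step 5, r3 = 90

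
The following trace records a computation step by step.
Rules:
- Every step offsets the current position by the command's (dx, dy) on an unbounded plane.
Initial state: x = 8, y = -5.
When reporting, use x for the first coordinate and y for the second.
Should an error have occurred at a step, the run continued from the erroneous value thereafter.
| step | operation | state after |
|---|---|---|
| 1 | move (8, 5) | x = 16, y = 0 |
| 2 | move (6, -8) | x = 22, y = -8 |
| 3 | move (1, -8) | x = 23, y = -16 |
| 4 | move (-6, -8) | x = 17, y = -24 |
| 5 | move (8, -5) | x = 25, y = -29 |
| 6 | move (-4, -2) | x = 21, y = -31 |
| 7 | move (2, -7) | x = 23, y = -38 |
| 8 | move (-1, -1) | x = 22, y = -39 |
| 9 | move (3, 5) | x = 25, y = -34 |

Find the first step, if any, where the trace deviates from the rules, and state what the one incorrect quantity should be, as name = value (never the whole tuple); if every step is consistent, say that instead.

Recomputing the run from the initial state:
step 1: x = 16, y = 0
step 2: x = 22, y = -8
step 3: x = 23, y = -16
step 4: x = 17, y = -24
step 5: x = 25, y = -29
step 6: x = 21, y = -31
step 7: x = 23, y = -38
step 8: x = 22, y = -39
step 9: x = 25, y = -34
This matches the trace at every step.

no error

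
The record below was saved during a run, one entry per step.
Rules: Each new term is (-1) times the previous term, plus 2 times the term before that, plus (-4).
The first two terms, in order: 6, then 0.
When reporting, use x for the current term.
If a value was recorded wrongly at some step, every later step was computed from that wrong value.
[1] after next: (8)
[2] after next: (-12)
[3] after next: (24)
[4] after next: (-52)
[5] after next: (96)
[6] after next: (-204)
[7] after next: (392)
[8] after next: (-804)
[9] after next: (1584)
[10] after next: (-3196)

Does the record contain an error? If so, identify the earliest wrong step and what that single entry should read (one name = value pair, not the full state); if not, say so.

Recomputing the run from the initial state:
step 1: x = 8
step 2: x = -12
step 3: x = 24
step 4: x = -52
step 5: x = 96
step 6: x = -204
step 7: x = 392
step 8: x = -804
step 9: x = 1584
step 10: x = -3196
This matches the record at every step.

no error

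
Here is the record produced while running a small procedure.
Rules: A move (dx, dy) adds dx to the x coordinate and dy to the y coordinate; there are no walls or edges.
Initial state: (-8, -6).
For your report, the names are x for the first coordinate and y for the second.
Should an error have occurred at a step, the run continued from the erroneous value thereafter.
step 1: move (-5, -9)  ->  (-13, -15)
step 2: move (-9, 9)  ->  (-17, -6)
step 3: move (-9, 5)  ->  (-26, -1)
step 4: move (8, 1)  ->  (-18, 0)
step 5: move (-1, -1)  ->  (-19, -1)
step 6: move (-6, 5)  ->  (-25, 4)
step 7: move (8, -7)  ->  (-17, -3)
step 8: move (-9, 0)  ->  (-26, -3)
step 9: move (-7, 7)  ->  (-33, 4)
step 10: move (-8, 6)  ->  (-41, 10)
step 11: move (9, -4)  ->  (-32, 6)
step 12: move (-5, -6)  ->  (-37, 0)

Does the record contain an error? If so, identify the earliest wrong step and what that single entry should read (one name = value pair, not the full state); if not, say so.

step 2, x = -22

Step 1: x = -8 + (-5) = -13, y = -6 + (-9) = -15 — matches.
Step 2: x = -13 + (-9) = -22, y = -15 + (9) = -6 — first mismatch against the record.
First incorrect step: 2; the correct value is x = -22.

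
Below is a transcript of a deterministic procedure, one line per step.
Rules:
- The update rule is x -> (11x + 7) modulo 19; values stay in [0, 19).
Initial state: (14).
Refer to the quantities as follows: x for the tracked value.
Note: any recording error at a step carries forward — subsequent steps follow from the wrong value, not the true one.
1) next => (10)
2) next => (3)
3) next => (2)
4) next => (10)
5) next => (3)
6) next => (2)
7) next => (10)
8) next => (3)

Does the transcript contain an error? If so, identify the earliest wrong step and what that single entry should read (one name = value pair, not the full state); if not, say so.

step 1, x = 9

Recomputing the run from the initial state:
step 1: x = 9
step 2: x = 11
step 3: x = 14
step 4: x = 9
step 5: x = 11
step 6: x = 14
step 7: x = 9
step 8: x = 11
The first disagreement with the transcript is at step 1, where the value should be x = 9.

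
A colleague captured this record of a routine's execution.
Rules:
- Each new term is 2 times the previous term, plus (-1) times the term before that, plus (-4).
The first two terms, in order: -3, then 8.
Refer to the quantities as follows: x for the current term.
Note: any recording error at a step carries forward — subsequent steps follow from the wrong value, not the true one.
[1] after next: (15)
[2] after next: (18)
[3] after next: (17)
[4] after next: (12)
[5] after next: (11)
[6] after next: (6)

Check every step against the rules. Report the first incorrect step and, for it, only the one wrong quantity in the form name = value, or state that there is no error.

step 5, x = 3

Step 1: x = 2*(8) + (-1)*(-3) + (-4) = 15 — matches.
Step 2: x = 2*(15) + (-1)*(8) + (-4) = 18 — exactly as logged.
Step 3: x = 2*(18) + (-1)*(15) + (-4) = 17 — agrees with the record.
Step 4: x = 2*(17) + (-1)*(18) + (-4) = 12 — in agreement.
Step 5: x = 2*(12) + (-1)*(17) + (-4) = 3 — the record disagrees here.
The audit stops at step 5: the recorded entry is wrong and should be x = 3.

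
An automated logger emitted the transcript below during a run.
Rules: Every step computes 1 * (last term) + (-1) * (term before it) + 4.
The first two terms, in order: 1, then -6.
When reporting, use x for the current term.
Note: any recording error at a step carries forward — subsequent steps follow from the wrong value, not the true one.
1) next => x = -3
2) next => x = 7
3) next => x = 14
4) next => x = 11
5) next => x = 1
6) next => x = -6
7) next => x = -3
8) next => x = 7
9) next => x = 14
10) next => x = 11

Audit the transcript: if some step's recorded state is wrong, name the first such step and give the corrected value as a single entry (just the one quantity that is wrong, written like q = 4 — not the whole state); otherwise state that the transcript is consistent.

Recomputing the run from the initial state:
step 1: x = -3
step 2: x = 7
step 3: x = 14
step 4: x = 11
step 5: x = 1
step 6: x = -6
step 7: x = -3
step 8: x = 7
step 9: x = 14
step 10: x = 11
This matches the transcript at every step.

no error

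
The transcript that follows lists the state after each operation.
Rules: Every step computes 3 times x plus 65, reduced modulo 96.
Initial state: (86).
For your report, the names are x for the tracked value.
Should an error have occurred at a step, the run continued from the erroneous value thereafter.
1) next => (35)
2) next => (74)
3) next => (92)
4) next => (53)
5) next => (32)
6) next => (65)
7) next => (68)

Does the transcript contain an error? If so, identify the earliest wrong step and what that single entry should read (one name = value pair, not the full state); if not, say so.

1. x = (3*86 + 65) mod 96 = 35 (checks out)
2. x = (3*35 + 65) mod 96 = 74 (same as recorded)
3. x = (3*74 + 65) mod 96 = 95 (first mismatch against the transcript)
Step 3 is the first one off; corrected, x = 95.

step 3, x = 95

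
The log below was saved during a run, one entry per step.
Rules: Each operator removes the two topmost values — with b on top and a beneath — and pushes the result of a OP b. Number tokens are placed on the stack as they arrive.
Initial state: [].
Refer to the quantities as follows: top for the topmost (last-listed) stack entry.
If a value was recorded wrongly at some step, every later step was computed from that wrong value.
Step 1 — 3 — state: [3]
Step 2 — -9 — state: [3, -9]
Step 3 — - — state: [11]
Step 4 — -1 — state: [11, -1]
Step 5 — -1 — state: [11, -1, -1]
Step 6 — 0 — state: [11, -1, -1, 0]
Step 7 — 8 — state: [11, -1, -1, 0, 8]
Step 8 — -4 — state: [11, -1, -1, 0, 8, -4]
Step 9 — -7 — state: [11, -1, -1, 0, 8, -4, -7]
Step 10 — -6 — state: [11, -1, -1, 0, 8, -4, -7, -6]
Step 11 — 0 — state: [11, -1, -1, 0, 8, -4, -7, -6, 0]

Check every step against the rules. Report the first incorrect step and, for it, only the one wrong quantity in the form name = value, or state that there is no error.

step 3, top = 12

Recomputing the run from the initial state:
step 1: [3]
step 2: [3, -9]
step 3: [12]
step 4: [12, -1]
step 5: [12, -1, -1]
step 6: [12, -1, -1, 0]
step 7: [12, -1, -1, 0, 8]
step 8: [12, -1, -1, 0, 8, -4]
step 9: [12, -1, -1, 0, 8, -4, -7]
step 10: [12, -1, -1, 0, 8, -4, -7, -6]
step 11: [12, -1, -1, 0, 8, -4, -7, -6, 0]
The first disagreement with the log is at step 3, where the value should be top = 12.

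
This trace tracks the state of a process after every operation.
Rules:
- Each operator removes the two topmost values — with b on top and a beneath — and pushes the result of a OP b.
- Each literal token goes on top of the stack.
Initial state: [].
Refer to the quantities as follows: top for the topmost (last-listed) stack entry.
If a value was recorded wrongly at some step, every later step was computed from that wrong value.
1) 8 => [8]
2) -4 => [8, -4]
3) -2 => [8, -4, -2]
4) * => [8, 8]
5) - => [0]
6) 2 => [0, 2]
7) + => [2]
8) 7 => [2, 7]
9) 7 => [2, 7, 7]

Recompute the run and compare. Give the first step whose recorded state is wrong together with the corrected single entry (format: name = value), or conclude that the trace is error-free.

no error

1. push 8: top = 8 (consistent with the trace)
2. push -4: top = -4 (matches)
3. push -2: top = -2 (no discrepancy)
4. -4 * -2 = 8 (no discrepancy)
5. 8 - 8 = 0 (in agreement)
6. push 2: top = 2 (agrees with the trace)
7. 0 + 2 = 2 (agrees with the trace)
8. push 7: top = 7 (no discrepancy)
9. push 7: top = 7 (agrees with the trace)
Each recorded entry agrees with the recomputation.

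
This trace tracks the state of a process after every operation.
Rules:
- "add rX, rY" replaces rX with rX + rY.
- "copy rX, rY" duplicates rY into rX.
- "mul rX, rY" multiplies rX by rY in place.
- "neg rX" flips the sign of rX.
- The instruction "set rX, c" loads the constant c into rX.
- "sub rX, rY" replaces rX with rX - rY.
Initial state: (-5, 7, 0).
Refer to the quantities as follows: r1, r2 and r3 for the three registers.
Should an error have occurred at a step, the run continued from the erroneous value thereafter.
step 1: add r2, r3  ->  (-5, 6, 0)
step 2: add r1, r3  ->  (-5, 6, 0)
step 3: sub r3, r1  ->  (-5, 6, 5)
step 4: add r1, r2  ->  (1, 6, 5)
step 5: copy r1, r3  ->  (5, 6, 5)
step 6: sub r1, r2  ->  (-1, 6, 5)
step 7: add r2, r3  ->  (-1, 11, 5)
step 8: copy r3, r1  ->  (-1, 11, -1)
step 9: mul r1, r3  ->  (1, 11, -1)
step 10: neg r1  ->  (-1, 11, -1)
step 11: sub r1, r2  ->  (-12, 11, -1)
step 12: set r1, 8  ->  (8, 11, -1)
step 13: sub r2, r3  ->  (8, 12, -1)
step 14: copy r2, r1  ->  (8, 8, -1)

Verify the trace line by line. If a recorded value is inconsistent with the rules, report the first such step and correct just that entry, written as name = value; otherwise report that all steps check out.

Recomputing the run from the initial state:
step 1: r1 = -5, r2 = 7, r3 = 0
step 2: r1 = -5, r2 = 7, r3 = 0
step 3: r1 = -5, r2 = 7, r3 = 5
step 4: r1 = 2, r2 = 7, r3 = 5
step 5: r1 = 5, r2 = 7, r3 = 5
step 6: r1 = -2, r2 = 7, r3 = 5
step 7: r1 = -2, r2 = 12, r3 = 5
step 8: r1 = -2, r2 = 12, r3 = -2
step 9: r1 = 4, r2 = 12, r3 = -2
step 10: r1 = -4, r2 = 12, r3 = -2
step 11: r1 = -16, r2 = 12, r3 = -2
step 12: r1 = 8, r2 = 12, r3 = -2
step 13: r1 = 8, r2 = 14, r3 = -2
step 14: r1 = 8, r2 = 8, r3 = -2
The first disagreement with the trace is at step 1, where the value should be r2 = 7.

step 1, r2 = 7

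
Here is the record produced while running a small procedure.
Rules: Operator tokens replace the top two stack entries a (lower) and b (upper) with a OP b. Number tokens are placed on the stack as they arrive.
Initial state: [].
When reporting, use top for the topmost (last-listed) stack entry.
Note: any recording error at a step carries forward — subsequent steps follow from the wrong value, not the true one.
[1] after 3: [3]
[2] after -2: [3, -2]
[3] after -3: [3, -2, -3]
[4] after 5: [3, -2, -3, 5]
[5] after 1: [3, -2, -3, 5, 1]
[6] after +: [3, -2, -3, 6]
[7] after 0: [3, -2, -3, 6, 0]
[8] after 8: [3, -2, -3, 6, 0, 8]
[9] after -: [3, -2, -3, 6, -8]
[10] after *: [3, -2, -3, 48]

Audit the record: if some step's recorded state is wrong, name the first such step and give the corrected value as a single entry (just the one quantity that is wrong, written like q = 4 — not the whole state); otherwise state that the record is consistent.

step 1: push 3: top = 3 -> matches
step 2: push -2: top = -2 -> confirmed correct
step 3: push -3: top = -3 -> no discrepancy
step 4: push 5: top = 5 -> same as recorded
step 5: push 1: top = 1 -> no discrepancy
step 6: 5 + 1 = 6 -> confirmed correct
step 7: push 0: top = 0 -> verified
step 8: push 8: top = 8 -> consistent with the record
step 9: 0 - 8 = -8 -> in agreement
step 10: 6 * -8 = -48 -> not what was recorded
The audit stops at step 10: the recorded entry is wrong and should be top = -48.

step 10, top = -48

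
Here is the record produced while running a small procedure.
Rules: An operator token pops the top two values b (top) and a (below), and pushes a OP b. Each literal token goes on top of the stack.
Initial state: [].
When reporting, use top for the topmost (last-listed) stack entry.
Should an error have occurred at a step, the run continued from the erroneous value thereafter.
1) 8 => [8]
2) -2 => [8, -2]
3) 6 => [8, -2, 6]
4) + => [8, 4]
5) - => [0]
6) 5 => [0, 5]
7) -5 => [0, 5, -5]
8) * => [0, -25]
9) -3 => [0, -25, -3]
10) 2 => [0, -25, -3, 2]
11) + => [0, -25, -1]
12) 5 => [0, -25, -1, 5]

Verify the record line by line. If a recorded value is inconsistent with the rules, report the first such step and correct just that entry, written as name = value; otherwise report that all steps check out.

Recomputing the run from the initial state:
step 1: [8]
step 2: [8, -2]
step 3: [8, -2, 6]
step 4: [8, 4]
step 5: [4]
step 6: [4, 5]
step 7: [4, 5, -5]
step 8: [4, -25]
step 9: [4, -25, -3]
step 10: [4, -25, -3, 2]
step 11: [4, -25, -1]
step 12: [4, -25, -1, 5]
The first disagreement with the record is at step 5, where the value should be top = 4.

step 5, top = 4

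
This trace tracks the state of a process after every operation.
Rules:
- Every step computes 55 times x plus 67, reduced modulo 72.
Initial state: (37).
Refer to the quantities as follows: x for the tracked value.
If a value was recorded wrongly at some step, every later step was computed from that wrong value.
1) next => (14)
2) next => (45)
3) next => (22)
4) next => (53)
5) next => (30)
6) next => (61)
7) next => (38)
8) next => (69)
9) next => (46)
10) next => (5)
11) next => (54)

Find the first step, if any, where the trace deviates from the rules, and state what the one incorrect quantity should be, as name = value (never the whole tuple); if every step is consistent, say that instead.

no error

Step 1: x = (55*37 + 67) mod 72 = 14 — verified.
Step 2: x = (55*14 + 67) mod 72 = 45 — checks out.
Step 3: x = (55*45 + 67) mod 72 = 22 — exactly as logged.
Step 4: x = (55*22 + 67) mod 72 = 53 — exactly as logged.
Step 5: x = (55*53 + 67) mod 72 = 30 — in agreement.
Step 6: x = (55*30 + 67) mod 72 = 61 — same as recorded.
Step 7: x = (55*61 + 67) mod 72 = 38 — confirmed correct.
Step 8: x = (55*38 + 67) mod 72 = 69 — consistent with the trace.
Step 9: x = (55*69 + 67) mod 72 = 46 — consistent with the trace.
Step 10: x = (55*46 + 67) mod 72 = 5 — exactly as logged.
Step 11: x = (55*5 + 67) mod 72 = 54 — exactly as logged.
Each recorded entry agrees with the recomputation.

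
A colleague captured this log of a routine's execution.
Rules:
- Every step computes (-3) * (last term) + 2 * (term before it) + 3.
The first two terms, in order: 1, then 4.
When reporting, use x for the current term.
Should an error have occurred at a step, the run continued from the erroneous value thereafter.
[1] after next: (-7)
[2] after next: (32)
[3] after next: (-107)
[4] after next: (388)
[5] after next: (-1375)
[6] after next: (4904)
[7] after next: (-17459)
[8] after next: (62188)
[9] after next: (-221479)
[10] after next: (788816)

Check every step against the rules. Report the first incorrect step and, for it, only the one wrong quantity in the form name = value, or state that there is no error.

1. x = -3*(4) + (2)*(1) + (3) = -7 (matches)
2. x = -3*(-7) + (2)*(4) + (3) = 32 (in agreement)
3. x = -3*(32) + (2)*(-7) + (3) = -107 (exactly as logged)
4. x = -3*(-107) + (2)*(32) + (3) = 388 (exactly as logged)
5. x = -3*(388) + (2)*(-107) + (3) = -1375 (verified)
6. x = -3*(-1375) + (2)*(388) + (3) = 4904 (consistent with the log)
7. x = -3*(4904) + (2)*(-1375) + (3) = -17459 (in agreement)
8. x = -3*(-17459) + (2)*(4904) + (3) = 62188 (consistent with the log)
9. x = -3*(62188) + (2)*(-17459) + (3) = -221479 (no discrepancy)
10. x = -3*(-221479) + (2)*(62188) + (3) = 788816 (verified)
No step deviates from the rules.

no error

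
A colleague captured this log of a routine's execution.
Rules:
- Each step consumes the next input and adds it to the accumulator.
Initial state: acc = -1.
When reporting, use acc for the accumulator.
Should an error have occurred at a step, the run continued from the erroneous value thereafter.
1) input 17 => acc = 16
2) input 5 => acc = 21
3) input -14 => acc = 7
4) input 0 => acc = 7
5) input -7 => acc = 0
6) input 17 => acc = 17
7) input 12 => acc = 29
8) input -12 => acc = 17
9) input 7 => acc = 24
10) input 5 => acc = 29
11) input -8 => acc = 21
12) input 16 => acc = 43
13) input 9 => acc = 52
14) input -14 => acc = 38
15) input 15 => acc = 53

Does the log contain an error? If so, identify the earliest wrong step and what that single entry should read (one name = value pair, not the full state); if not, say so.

step 12, acc = 37

Recomputing the run from the initial state:
step 1: acc = 16
step 2: acc = 21
step 3: acc = 7
step 4: acc = 7
step 5: acc = 0
step 6: acc = 17
step 7: acc = 29
step 8: acc = 17
step 9: acc = 24
step 10: acc = 29
step 11: acc = 21
step 12: acc = 37
step 13: acc = 46
step 14: acc = 32
step 15: acc = 47
The first disagreement with the log is at step 12, where the value should be acc = 37.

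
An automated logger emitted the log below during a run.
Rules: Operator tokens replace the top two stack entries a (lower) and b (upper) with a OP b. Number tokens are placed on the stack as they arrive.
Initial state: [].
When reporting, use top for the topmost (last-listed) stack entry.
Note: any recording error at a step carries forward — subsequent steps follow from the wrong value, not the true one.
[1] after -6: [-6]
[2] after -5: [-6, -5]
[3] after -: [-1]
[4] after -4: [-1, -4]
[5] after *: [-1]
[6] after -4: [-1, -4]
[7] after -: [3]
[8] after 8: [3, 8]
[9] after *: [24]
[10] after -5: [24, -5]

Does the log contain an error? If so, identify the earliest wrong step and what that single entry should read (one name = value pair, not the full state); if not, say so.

step 5, top = 4

Step 1: push -6: top = -6 — confirmed correct.
Step 2: push -5: top = -5 — verified.
Step 3: -6 - -5 = -1 — same as recorded.
Step 4: push -4: top = -4 — agrees with the log.
Step 5: -1 * -4 = 4 — first mismatch against the log.
Conclusion: step 5 carries the first error; the entry should be top = 4.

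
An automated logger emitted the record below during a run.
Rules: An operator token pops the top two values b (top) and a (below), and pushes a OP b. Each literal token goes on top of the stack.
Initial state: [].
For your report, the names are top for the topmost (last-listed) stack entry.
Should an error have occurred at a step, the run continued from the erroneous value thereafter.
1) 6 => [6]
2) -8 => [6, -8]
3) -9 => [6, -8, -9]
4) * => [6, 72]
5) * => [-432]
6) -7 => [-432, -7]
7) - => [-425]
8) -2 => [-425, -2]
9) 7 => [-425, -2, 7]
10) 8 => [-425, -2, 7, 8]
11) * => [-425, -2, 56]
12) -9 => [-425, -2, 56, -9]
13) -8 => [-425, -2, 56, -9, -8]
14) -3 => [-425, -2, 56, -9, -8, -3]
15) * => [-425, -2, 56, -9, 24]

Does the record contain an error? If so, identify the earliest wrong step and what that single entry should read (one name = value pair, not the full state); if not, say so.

step 1: push 6: top = 6 -> verified
step 2: push -8: top = -8 -> same as recorded
step 3: push -9: top = -9 -> same as recorded
step 4: -8 * -9 = 72 -> exactly as logged
step 5: 6 * 72 = 432 -> the recorded entry deviates here
Step 5 is the first one off; corrected, top = 432.

step 5, top = 432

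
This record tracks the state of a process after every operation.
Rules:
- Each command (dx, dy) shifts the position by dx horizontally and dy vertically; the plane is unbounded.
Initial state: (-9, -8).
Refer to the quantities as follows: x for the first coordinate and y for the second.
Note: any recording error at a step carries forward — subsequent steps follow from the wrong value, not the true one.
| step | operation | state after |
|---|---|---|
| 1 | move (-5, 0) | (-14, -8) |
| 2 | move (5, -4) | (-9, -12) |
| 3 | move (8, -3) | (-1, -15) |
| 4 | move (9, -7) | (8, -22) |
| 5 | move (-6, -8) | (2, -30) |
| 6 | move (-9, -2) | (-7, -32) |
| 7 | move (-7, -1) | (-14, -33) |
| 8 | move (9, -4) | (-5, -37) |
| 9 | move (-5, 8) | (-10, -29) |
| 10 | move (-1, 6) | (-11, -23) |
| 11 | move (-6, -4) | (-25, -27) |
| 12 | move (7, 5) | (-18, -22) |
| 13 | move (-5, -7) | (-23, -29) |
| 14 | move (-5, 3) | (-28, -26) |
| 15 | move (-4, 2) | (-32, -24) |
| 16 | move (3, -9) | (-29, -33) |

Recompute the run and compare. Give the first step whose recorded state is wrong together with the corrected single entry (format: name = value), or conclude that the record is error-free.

step 11, x = -17

1. x = -9 + (-5) = -14, y = -8 + (0) = -8 (verified)
2. x = -14 + (5) = -9, y = -8 + (-4) = -12 (no discrepancy)
3. x = -9 + (8) = -1, y = -12 + (-3) = -15 (matches)
4. x = -1 + (9) = 8, y = -15 + (-7) = -22 (exactly as logged)
5. x = 8 + (-6) = 2, y = -22 + (-8) = -30 (same as recorded)
6. x = 2 + (-9) = -7, y = -30 + (-2) = -32 (checks out)
7. x = -7 + (-7) = -14, y = -32 + (-1) = -33 (same as recorded)
8. x = -14 + (9) = -5, y = -33 + (-4) = -37 (exactly as logged)
9. x = -5 + (-5) = -10, y = -37 + (8) = -29 (exactly as logged)
10. x = -10 + (-1) = -11, y = -29 + (6) = -23 (matches)
11. x = -11 + (-6) = -17, y = -23 + (-4) = -27 (the record has a different value)
The earliest wrong entry is at step 11: it should read x = -17.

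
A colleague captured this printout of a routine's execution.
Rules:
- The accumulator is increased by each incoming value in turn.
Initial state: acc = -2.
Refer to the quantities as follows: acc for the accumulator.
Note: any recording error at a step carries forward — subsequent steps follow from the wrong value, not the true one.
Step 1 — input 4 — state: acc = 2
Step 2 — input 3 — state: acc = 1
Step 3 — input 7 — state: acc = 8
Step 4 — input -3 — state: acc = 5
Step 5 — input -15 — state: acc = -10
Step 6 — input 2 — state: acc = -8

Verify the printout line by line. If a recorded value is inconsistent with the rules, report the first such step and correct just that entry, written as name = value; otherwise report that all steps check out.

step 2, acc = 5

Recomputing the run from the initial state:
step 1: acc = 2
step 2: acc = 5
step 3: acc = 12
step 4: acc = 9
step 5: acc = -6
step 6: acc = -4
The first disagreement with the printout is at step 2, where the value should be acc = 5.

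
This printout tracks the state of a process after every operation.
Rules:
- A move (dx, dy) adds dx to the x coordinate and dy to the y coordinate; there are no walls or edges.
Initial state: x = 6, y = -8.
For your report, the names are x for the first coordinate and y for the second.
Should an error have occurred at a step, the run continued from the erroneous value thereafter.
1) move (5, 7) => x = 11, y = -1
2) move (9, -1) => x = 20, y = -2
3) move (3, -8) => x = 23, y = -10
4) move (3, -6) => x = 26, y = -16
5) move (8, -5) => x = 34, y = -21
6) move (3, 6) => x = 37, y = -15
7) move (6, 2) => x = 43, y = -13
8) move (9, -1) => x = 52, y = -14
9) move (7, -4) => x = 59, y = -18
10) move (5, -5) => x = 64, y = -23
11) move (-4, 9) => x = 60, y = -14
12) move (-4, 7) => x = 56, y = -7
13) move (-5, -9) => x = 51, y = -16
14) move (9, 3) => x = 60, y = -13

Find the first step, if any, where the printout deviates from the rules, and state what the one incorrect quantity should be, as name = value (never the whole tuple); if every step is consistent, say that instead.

no error

Step 1: x = 6 + (5) = 11, y = -8 + (7) = -1 — matches.
Step 2: x = 11 + (9) = 20, y = -1 + (-1) = -2 — checks out.
Step 3: x = 20 + (3) = 23, y = -2 + (-8) = -10 — no discrepancy.
Step 4: x = 23 + (3) = 26, y = -10 + (-6) = -16 — in agreement.
Step 5: x = 26 + (8) = 34, y = -16 + (-5) = -21 — confirmed correct.
Step 6: x = 34 + (3) = 37, y = -21 + (6) = -15 — matches.
Step 7: x = 37 + (6) = 43, y = -15 + (2) = -13 — consistent with the printout.
Step 8: x = 43 + (9) = 52, y = -13 + (-1) = -14 — same as recorded.
Step 9: x = 52 + (7) = 59, y = -14 + (-4) = -18 — same as recorded.
Step 10: x = 59 + (5) = 64, y = -18 + (-5) = -23 — same as recorded.
Step 11: x = 64 + (-4) = 60, y = -23 + (9) = -14 — exactly as logged.
Step 12: x = 60 + (-4) = 56, y = -14 + (7) = -7 — verified.
Step 13: x = 56 + (-5) = 51, y = -7 + (-9) = -16 — in agreement.
Step 14: x = 51 + (9) = 60, y = -16 + (3) = -13 — no discrepancy.
The recomputation confirms every line.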